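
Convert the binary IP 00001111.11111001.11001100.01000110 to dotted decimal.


00001111 = 15
11111001 = 249
11001100 = 204
01000110 = 70
IP: 15.249.204.70


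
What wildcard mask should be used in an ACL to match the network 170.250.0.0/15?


Subnet mask: 255.254.0.0
Wildcard = 255.255.255.255 - subnet mask
255 - 255 = 0
255 - 254 = 1
255 - 0 = 255
255 - 0 = 255
Wildcard: 0.1.255.255


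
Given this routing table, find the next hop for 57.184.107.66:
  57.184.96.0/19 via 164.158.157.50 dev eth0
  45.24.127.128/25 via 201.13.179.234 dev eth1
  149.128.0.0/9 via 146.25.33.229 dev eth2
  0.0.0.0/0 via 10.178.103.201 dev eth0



Longest prefix match for 57.184.107.66:
  /19 57.184.96.0: MATCH
  /25 45.24.127.128: no
  /9 149.128.0.0: no
  /0 0.0.0.0: MATCH
Selected: next-hop 164.158.157.50 via eth0 (matched /19)


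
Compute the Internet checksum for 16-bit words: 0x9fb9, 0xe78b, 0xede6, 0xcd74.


Sum all words (with carry folding):
+ 0x9fb9 = 0x9fb9
+ 0xe78b = 0x8745
+ 0xede6 = 0x752c
+ 0xcd74 = 0x42a1
One's complement: ~0x42a1
Checksum = 0xbd5e


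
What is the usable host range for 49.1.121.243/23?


Network: 49.1.120.0
Broadcast: 49.1.121.255
First usable = network + 1
Last usable = broadcast - 1
Range: 49.1.120.1 to 49.1.121.254


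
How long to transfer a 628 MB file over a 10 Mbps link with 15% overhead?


Effective throughput = 10 * (1 - 15/100) = 8.5 Mbps
File size in Mb = 628 * 8 = 5024 Mb
Time = 5024 / 8.5
Time = 591.0588 seconds


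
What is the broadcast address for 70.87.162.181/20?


Network: 70.87.160.0/20
Host bits = 12
Set all host bits to 1:
Broadcast: 70.87.175.255


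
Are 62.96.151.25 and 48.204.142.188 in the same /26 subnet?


Mask: 255.255.255.192
62.96.151.25 AND mask = 62.96.151.0
48.204.142.188 AND mask = 48.204.142.128
No, different subnets (62.96.151.0 vs 48.204.142.128)


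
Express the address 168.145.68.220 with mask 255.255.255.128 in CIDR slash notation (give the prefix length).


Binary: 11111111.11111111.11111111.10000000
Count leading 1s
Prefix: /25


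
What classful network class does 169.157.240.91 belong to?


First octet: 169
Binary: 10101001
10xxxxxx -> Class B (128-191)
Class B, default mask 255.255.0.0 (/16)


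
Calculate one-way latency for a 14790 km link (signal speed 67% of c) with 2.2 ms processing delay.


Speed = 0.67 * 3e5 km/s = 201000 km/s
Propagation delay = 14790 / 201000 = 0.0736 s = 73.5821 ms
Processing delay = 2.2 ms
Total one-way latency = 75.7821 ms


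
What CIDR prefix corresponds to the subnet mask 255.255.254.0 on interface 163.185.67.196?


Binary: 11111111.11111111.11111110.00000000
Count leading 1s
Prefix: /23


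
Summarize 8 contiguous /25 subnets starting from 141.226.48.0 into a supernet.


Original prefix: /25
Number of subnets: 8 = 2^3
New prefix = 25 - 3 = 22
Supernet: 141.226.48.0/22


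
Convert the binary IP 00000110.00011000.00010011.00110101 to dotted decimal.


00000110 = 6
00011000 = 24
00010011 = 19
00110101 = 53
IP: 6.24.19.53


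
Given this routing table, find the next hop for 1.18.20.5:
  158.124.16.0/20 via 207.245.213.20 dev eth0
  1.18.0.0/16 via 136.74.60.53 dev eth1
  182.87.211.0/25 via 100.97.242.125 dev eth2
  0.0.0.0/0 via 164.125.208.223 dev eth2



Longest prefix match for 1.18.20.5:
  /20 158.124.16.0: no
  /16 1.18.0.0: MATCH
  /25 182.87.211.0: no
  /0 0.0.0.0: MATCH
Selected: next-hop 136.74.60.53 via eth1 (matched /16)


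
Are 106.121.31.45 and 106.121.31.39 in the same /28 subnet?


Mask: 255.255.255.240
106.121.31.45 AND mask = 106.121.31.32
106.121.31.39 AND mask = 106.121.31.32
Yes, same subnet (106.121.31.32)


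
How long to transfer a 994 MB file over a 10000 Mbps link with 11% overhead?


Effective throughput = 10000 * (1 - 11/100) = 8900 Mbps
File size in Mb = 994 * 8 = 7952 Mb
Time = 7952 / 8900
Time = 0.8935 seconds


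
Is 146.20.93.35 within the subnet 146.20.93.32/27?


Subnet network: 146.20.93.32
Test IP AND mask: 146.20.93.32
Yes, 146.20.93.35 is in 146.20.93.32/27


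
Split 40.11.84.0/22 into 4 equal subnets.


New prefix = 22 + 2 = 24
Each subnet has 256 addresses
  40.11.84.0/24
  40.11.85.0/24
  40.11.86.0/24
  40.11.87.0/24
Subnets: 40.11.84.0/24, 40.11.85.0/24, 40.11.86.0/24, 40.11.87.0/24


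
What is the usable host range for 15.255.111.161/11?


Network: 15.224.0.0
Broadcast: 15.255.255.255
First usable = network + 1
Last usable = broadcast - 1
Range: 15.224.0.1 to 15.255.255.254


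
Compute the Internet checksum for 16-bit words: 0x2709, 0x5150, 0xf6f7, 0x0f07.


Sum all words (with carry folding):
+ 0x2709 = 0x2709
+ 0x5150 = 0x7859
+ 0xf6f7 = 0x6f51
+ 0x0f07 = 0x7e58
One's complement: ~0x7e58
Checksum = 0x81a7


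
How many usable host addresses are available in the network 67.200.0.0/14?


Host bits = 32 - 14 = 18
Total addresses = 2^18 = 262144
Usable = total - 2 (network and broadcast)
Usable hosts: 262142


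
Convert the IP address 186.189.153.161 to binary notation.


186 = 10111010
189 = 10111101
153 = 10011001
161 = 10100001
Binary: 10111010.10111101.10011001.10100001


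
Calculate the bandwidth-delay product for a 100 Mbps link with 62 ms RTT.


BDP = bandwidth * RTT
= 100 Mbps * 62 ms
= 100 * 1e6 * 62 / 1000 bits
= 6200000 bits
= 775000 bytes
= 756.8359 KB
BDP = 6200000 bits (775000 bytes)


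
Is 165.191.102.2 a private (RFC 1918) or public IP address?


RFC 1918 private ranges:
  10.0.0.0/8 (10.0.0.0 - 10.255.255.255)
  172.16.0.0/12 (172.16.0.0 - 172.31.255.255)
  192.168.0.0/16 (192.168.0.0 - 192.168.255.255)
Public (not in any RFC 1918 range)


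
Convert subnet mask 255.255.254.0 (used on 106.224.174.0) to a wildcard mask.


Subnet mask: 255.255.254.0
Wildcard = 255.255.255.255 - subnet mask
255 - 255 = 0
255 - 255 = 0
255 - 254 = 1
255 - 0 = 255
Wildcard: 0.0.1.255


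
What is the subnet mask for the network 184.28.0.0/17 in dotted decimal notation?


/17 means 17 network bits, 15 host bits
Binary: 11111111111111111000000000000000
Mask: 255.255.128.0


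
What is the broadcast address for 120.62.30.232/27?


Network: 120.62.30.224/27
Host bits = 5
Set all host bits to 1:
Broadcast: 120.62.30.255


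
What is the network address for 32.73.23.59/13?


IP:   00100000.01001001.00010111.00111011
Mask: 11111111.11111000.00000000.00000000
AND operation:
Net:  00100000.01001000.00000000.00000000
Network: 32.72.0.0/13


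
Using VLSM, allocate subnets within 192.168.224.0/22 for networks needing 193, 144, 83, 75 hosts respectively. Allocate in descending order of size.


193 hosts -> /24 (254 usable): 192.168.224.0/24
144 hosts -> /24 (254 usable): 192.168.225.0/24
83 hosts -> /25 (126 usable): 192.168.226.0/25
75 hosts -> /25 (126 usable): 192.168.226.128/25
Allocation: 192.168.224.0/24 (193 hosts, 254 usable); 192.168.225.0/24 (144 hosts, 254 usable); 192.168.226.0/25 (83 hosts, 126 usable); 192.168.226.128/25 (75 hosts, 126 usable)


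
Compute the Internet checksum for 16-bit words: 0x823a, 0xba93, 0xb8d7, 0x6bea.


Sum all words (with carry folding):
+ 0x823a = 0x823a
+ 0xba93 = 0x3cce
+ 0xb8d7 = 0xf5a5
+ 0x6bea = 0x6190
One's complement: ~0x6190
Checksum = 0x9e6f


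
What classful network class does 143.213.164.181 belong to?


First octet: 143
Binary: 10001111
10xxxxxx -> Class B (128-191)
Class B, default mask 255.255.0.0 (/16)


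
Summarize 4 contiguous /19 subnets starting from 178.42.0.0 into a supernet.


Original prefix: /19
Number of subnets: 4 = 2^2
New prefix = 19 - 2 = 17
Supernet: 178.42.0.0/17


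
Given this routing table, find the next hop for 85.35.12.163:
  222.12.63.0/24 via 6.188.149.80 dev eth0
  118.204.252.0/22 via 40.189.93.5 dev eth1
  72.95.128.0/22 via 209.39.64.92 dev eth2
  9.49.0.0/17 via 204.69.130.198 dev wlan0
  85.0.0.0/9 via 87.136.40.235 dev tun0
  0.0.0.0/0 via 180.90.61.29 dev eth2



Longest prefix match for 85.35.12.163:
  /24 222.12.63.0: no
  /22 118.204.252.0: no
  /22 72.95.128.0: no
  /17 9.49.0.0: no
  /9 85.0.0.0: MATCH
  /0 0.0.0.0: MATCH
Selected: next-hop 87.136.40.235 via tun0 (matched /9)


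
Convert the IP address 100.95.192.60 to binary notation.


100 = 01100100
95 = 01011111
192 = 11000000
60 = 00111100
Binary: 01100100.01011111.11000000.00111100


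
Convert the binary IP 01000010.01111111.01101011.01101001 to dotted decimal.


01000010 = 66
01111111 = 127
01101011 = 107
01101001 = 105
IP: 66.127.107.105


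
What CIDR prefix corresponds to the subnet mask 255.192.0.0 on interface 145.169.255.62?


Binary: 11111111.11000000.00000000.00000000
Count leading 1s
Prefix: /10


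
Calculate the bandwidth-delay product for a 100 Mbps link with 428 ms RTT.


BDP = bandwidth * RTT
= 100 Mbps * 428 ms
= 100 * 1e6 * 428 / 1000 bits
= 42800000 bits
= 5350000 bytes
= 5224.6094 KB
BDP = 42800000 bits (5350000 bytes)


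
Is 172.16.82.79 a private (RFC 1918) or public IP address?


RFC 1918 private ranges:
  10.0.0.0/8 (10.0.0.0 - 10.255.255.255)
  172.16.0.0/12 (172.16.0.0 - 172.31.255.255)
  192.168.0.0/16 (192.168.0.0 - 192.168.255.255)
Private (in 172.16.0.0/12)


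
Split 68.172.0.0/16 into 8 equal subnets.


New prefix = 16 + 3 = 19
Each subnet has 8192 addresses
  68.172.0.0/19
  68.172.32.0/19
  68.172.64.0/19
  68.172.96.0/19
  68.172.128.0/19
  68.172.160.0/19
  68.172.192.0/19
  68.172.224.0/19
Subnets: 68.172.0.0/19, 68.172.32.0/19, 68.172.64.0/19, 68.172.96.0/19, 68.172.128.0/19, 68.172.160.0/19, 68.172.192.0/19, 68.172.224.0/19


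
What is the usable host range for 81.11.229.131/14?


Network: 81.8.0.0
Broadcast: 81.11.255.255
First usable = network + 1
Last usable = broadcast - 1
Range: 81.8.0.1 to 81.11.255.254


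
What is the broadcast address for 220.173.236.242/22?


Network: 220.173.236.0/22
Host bits = 10
Set all host bits to 1:
Broadcast: 220.173.239.255


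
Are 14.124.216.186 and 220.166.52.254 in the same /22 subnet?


Mask: 255.255.252.0
14.124.216.186 AND mask = 14.124.216.0
220.166.52.254 AND mask = 220.166.52.0
No, different subnets (14.124.216.0 vs 220.166.52.0)


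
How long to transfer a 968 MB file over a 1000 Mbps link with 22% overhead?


Effective throughput = 1000 * (1 - 22/100) = 780 Mbps
File size in Mb = 968 * 8 = 7744 Mb
Time = 7744 / 780
Time = 9.9282 seconds


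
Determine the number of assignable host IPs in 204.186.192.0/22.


Host bits = 32 - 22 = 10
Total addresses = 2^10 = 1024
Usable = total - 2 (network and broadcast)
Usable hosts: 1022


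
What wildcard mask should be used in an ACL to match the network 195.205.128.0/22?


Subnet mask: 255.255.252.0
Wildcard = 255.255.255.255 - subnet mask
255 - 255 = 0
255 - 255 = 0
255 - 252 = 3
255 - 0 = 255
Wildcard: 0.0.3.255


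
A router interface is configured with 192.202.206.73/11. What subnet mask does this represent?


/11 means 11 network bits, 21 host bits
Binary: 11111111111000000000000000000000
Mask: 255.224.0.0


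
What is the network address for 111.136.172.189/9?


IP:   01101111.10001000.10101100.10111101
Mask: 11111111.10000000.00000000.00000000
AND operation:
Net:  01101111.10000000.00000000.00000000
Network: 111.128.0.0/9


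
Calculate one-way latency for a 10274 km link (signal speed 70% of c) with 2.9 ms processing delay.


Speed = 0.7 * 3e5 km/s = 210000 km/s
Propagation delay = 10274 / 210000 = 0.0489 s = 48.9238 ms
Processing delay = 2.9 ms
Total one-way latency = 51.8238 ms


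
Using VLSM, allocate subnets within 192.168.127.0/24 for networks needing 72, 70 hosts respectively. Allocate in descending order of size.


72 hosts -> /25 (126 usable): 192.168.127.0/25
70 hosts -> /25 (126 usable): 192.168.127.128/25
Allocation: 192.168.127.0/25 (72 hosts, 126 usable); 192.168.127.128/25 (70 hosts, 126 usable)


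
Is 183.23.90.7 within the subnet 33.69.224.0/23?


Subnet network: 33.69.224.0
Test IP AND mask: 183.23.90.0
No, 183.23.90.7 is not in 33.69.224.0/23


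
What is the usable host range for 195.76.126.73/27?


Network: 195.76.126.64
Broadcast: 195.76.126.95
First usable = network + 1
Last usable = broadcast - 1
Range: 195.76.126.65 to 195.76.126.94


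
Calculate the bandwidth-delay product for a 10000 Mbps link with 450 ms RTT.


BDP = bandwidth * RTT
= 10000 Mbps * 450 ms
= 10000 * 1e6 * 450 / 1000 bits
= 4500000000 bits
= 562500000 bytes
= 549316.4062 KB
BDP = 4500000000 bits (562500000 bytes)


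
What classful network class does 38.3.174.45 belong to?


First octet: 38
Binary: 00100110
0xxxxxxx -> Class A (1-126)
Class A, default mask 255.0.0.0 (/8)


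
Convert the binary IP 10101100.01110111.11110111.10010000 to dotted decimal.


10101100 = 172
01110111 = 119
11110111 = 247
10010000 = 144
IP: 172.119.247.144


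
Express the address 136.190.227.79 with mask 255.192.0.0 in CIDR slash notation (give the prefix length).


Binary: 11111111.11000000.00000000.00000000
Count leading 1s
Prefix: /10


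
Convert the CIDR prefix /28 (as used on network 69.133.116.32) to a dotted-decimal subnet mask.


/28 means 28 network bits, 4 host bits
Binary: 11111111111111111111111111110000
Mask: 255.255.255.240


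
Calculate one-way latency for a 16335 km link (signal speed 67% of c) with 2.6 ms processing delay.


Speed = 0.67 * 3e5 km/s = 201000 km/s
Propagation delay = 16335 / 201000 = 0.0813 s = 81.2687 ms
Processing delay = 2.6 ms
Total one-way latency = 83.8687 ms


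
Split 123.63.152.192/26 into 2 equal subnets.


New prefix = 26 + 1 = 27
Each subnet has 32 addresses
  123.63.152.192/27
  123.63.152.224/27
Subnets: 123.63.152.192/27, 123.63.152.224/27


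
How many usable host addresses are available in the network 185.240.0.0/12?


Host bits = 32 - 12 = 20
Total addresses = 2^20 = 1048576
Usable = total - 2 (network and broadcast)
Usable hosts: 1048574


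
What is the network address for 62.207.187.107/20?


IP:   00111110.11001111.10111011.01101011
Mask: 11111111.11111111.11110000.00000000
AND operation:
Net:  00111110.11001111.10110000.00000000
Network: 62.207.176.0/20


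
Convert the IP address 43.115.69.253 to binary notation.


43 = 00101011
115 = 01110011
69 = 01000101
253 = 11111101
Binary: 00101011.01110011.01000101.11111101


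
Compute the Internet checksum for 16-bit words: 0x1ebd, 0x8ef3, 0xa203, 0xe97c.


Sum all words (with carry folding):
+ 0x1ebd = 0x1ebd
+ 0x8ef3 = 0xadb0
+ 0xa203 = 0x4fb4
+ 0xe97c = 0x3931
One's complement: ~0x3931
Checksum = 0xc6ce


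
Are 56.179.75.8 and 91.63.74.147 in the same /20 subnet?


Mask: 255.255.240.0
56.179.75.8 AND mask = 56.179.64.0
91.63.74.147 AND mask = 91.63.64.0
No, different subnets (56.179.64.0 vs 91.63.64.0)


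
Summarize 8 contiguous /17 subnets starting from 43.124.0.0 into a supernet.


Original prefix: /17
Number of subnets: 8 = 2^3
New prefix = 17 - 3 = 14
Supernet: 43.124.0.0/14


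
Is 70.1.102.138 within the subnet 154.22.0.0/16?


Subnet network: 154.22.0.0
Test IP AND mask: 70.1.0.0
No, 70.1.102.138 is not in 154.22.0.0/16


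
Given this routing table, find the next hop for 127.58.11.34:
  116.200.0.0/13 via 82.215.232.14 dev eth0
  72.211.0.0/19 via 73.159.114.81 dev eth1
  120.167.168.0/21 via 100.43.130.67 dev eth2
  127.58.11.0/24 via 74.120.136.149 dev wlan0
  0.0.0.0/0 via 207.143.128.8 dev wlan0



Longest prefix match for 127.58.11.34:
  /13 116.200.0.0: no
  /19 72.211.0.0: no
  /21 120.167.168.0: no
  /24 127.58.11.0: MATCH
  /0 0.0.0.0: MATCH
Selected: next-hop 74.120.136.149 via wlan0 (matched /24)


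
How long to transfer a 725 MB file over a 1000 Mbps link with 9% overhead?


Effective throughput = 1000 * (1 - 9/100) = 910 Mbps
File size in Mb = 725 * 8 = 5800 Mb
Time = 5800 / 910
Time = 6.3736 seconds


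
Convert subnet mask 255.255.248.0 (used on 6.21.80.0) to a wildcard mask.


Subnet mask: 255.255.248.0
Wildcard = 255.255.255.255 - subnet mask
255 - 255 = 0
255 - 255 = 0
255 - 248 = 7
255 - 0 = 255
Wildcard: 0.0.7.255


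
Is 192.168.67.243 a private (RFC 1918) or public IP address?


RFC 1918 private ranges:
  10.0.0.0/8 (10.0.0.0 - 10.255.255.255)
  172.16.0.0/12 (172.16.0.0 - 172.31.255.255)
  192.168.0.0/16 (192.168.0.0 - 192.168.255.255)
Private (in 192.168.0.0/16)


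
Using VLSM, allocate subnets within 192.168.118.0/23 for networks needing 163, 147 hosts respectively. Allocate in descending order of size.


163 hosts -> /24 (254 usable): 192.168.118.0/24
147 hosts -> /24 (254 usable): 192.168.119.0/24
Allocation: 192.168.118.0/24 (163 hosts, 254 usable); 192.168.119.0/24 (147 hosts, 254 usable)


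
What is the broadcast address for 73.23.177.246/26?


Network: 73.23.177.192/26
Host bits = 6
Set all host bits to 1:
Broadcast: 73.23.177.255


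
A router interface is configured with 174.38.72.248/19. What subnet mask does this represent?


/19 means 19 network bits, 13 host bits
Binary: 11111111111111111110000000000000
Mask: 255.255.224.0


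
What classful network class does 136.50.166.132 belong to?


First octet: 136
Binary: 10001000
10xxxxxx -> Class B (128-191)
Class B, default mask 255.255.0.0 (/16)


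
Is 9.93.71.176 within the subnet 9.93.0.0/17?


Subnet network: 9.93.0.0
Test IP AND mask: 9.93.0.0
Yes, 9.93.71.176 is in 9.93.0.0/17


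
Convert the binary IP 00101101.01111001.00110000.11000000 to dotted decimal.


00101101 = 45
01111001 = 121
00110000 = 48
11000000 = 192
IP: 45.121.48.192


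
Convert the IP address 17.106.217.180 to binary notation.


17 = 00010001
106 = 01101010
217 = 11011001
180 = 10110100
Binary: 00010001.01101010.11011001.10110100


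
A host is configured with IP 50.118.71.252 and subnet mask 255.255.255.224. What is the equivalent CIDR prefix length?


Binary: 11111111.11111111.11111111.11100000
Count leading 1s
Prefix: /27


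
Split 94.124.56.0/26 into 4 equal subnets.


New prefix = 26 + 2 = 28
Each subnet has 16 addresses
  94.124.56.0/28
  94.124.56.16/28
  94.124.56.32/28
  94.124.56.48/28
Subnets: 94.124.56.0/28, 94.124.56.16/28, 94.124.56.32/28, 94.124.56.48/28


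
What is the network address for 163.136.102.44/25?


IP:   10100011.10001000.01100110.00101100
Mask: 11111111.11111111.11111111.10000000
AND operation:
Net:  10100011.10001000.01100110.00000000
Network: 163.136.102.0/25


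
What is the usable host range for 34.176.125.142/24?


Network: 34.176.125.0
Broadcast: 34.176.125.255
First usable = network + 1
Last usable = broadcast - 1
Range: 34.176.125.1 to 34.176.125.254


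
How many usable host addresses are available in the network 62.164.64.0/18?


Host bits = 32 - 18 = 14
Total addresses = 2^14 = 16384
Usable = total - 2 (network and broadcast)
Usable hosts: 16382


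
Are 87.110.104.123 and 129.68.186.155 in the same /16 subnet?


Mask: 255.255.0.0
87.110.104.123 AND mask = 87.110.0.0
129.68.186.155 AND mask = 129.68.0.0
No, different subnets (87.110.0.0 vs 129.68.0.0)


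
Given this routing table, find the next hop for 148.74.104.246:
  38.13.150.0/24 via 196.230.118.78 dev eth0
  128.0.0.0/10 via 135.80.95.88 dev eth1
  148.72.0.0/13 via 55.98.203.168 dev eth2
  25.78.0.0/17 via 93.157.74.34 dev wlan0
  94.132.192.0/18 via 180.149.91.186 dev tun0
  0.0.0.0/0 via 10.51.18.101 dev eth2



Longest prefix match for 148.74.104.246:
  /24 38.13.150.0: no
  /10 128.0.0.0: no
  /13 148.72.0.0: MATCH
  /17 25.78.0.0: no
  /18 94.132.192.0: no
  /0 0.0.0.0: MATCH
Selected: next-hop 55.98.203.168 via eth2 (matched /13)


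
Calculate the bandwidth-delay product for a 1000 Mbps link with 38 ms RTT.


BDP = bandwidth * RTT
= 1000 Mbps * 38 ms
= 1000 * 1e6 * 38 / 1000 bits
= 38000000 bits
= 4750000 bytes
= 4638.6719 KB
BDP = 38000000 bits (4750000 bytes)


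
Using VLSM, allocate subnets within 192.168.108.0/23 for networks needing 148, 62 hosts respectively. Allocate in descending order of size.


148 hosts -> /24 (254 usable): 192.168.108.0/24
62 hosts -> /26 (62 usable): 192.168.109.0/26
Allocation: 192.168.108.0/24 (148 hosts, 254 usable); 192.168.109.0/26 (62 hosts, 62 usable)


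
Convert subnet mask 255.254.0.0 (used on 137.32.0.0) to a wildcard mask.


Subnet mask: 255.254.0.0
Wildcard = 255.255.255.255 - subnet mask
255 - 255 = 0
255 - 254 = 1
255 - 0 = 255
255 - 0 = 255
Wildcard: 0.1.255.255


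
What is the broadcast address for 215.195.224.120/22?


Network: 215.195.224.0/22
Host bits = 10
Set all host bits to 1:
Broadcast: 215.195.227.255


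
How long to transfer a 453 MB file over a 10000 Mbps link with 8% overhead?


Effective throughput = 10000 * (1 - 8/100) = 9200 Mbps
File size in Mb = 453 * 8 = 3624 Mb
Time = 3624 / 9200
Time = 0.3939 seconds


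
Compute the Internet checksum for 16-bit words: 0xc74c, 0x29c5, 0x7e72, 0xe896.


Sum all words (with carry folding):
+ 0xc74c = 0xc74c
+ 0x29c5 = 0xf111
+ 0x7e72 = 0x6f84
+ 0xe896 = 0x581b
One's complement: ~0x581b
Checksum = 0xa7e4


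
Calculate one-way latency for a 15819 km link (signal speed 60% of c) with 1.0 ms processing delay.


Speed = 0.6 * 3e5 km/s = 180000 km/s
Propagation delay = 15819 / 180000 = 0.0879 s = 87.8833 ms
Processing delay = 1.0 ms
Total one-way latency = 88.8833 ms


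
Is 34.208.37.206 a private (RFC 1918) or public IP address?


RFC 1918 private ranges:
  10.0.0.0/8 (10.0.0.0 - 10.255.255.255)
  172.16.0.0/12 (172.16.0.0 - 172.31.255.255)
  192.168.0.0/16 (192.168.0.0 - 192.168.255.255)
Public (not in any RFC 1918 range)


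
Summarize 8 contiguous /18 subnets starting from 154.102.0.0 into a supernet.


Original prefix: /18
Number of subnets: 8 = 2^3
New prefix = 18 - 3 = 15
Supernet: 154.102.0.0/15


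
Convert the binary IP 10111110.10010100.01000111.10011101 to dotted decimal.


10111110 = 190
10010100 = 148
01000111 = 71
10011101 = 157
IP: 190.148.71.157


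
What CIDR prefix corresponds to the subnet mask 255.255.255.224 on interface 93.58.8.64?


Binary: 11111111.11111111.11111111.11100000
Count leading 1s
Prefix: /27


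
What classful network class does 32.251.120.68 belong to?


First octet: 32
Binary: 00100000
0xxxxxxx -> Class A (1-126)
Class A, default mask 255.0.0.0 (/8)


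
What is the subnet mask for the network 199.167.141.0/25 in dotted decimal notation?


/25 means 25 network bits, 7 host bits
Binary: 11111111111111111111111110000000
Mask: 255.255.255.128


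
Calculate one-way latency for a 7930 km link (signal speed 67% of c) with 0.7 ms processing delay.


Speed = 0.67 * 3e5 km/s = 201000 km/s
Propagation delay = 7930 / 201000 = 0.0395 s = 39.4527 ms
Processing delay = 0.7 ms
Total one-way latency = 40.1527 ms


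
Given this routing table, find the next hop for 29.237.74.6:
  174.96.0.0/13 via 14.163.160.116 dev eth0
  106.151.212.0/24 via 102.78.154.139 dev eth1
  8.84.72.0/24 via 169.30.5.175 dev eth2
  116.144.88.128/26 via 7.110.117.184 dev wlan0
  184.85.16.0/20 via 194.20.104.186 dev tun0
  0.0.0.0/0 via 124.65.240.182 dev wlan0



Longest prefix match for 29.237.74.6:
  /13 174.96.0.0: no
  /24 106.151.212.0: no
  /24 8.84.72.0: no
  /26 116.144.88.128: no
  /20 184.85.16.0: no
  /0 0.0.0.0: MATCH
Selected: next-hop 124.65.240.182 via wlan0 (matched /0)


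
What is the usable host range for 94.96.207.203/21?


Network: 94.96.200.0
Broadcast: 94.96.207.255
First usable = network + 1
Last usable = broadcast - 1
Range: 94.96.200.1 to 94.96.207.254


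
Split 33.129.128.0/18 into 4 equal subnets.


New prefix = 18 + 2 = 20
Each subnet has 4096 addresses
  33.129.128.0/20
  33.129.144.0/20
  33.129.160.0/20
  33.129.176.0/20
Subnets: 33.129.128.0/20, 33.129.144.0/20, 33.129.160.0/20, 33.129.176.0/20


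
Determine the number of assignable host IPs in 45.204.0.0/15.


Host bits = 32 - 15 = 17
Total addresses = 2^17 = 131072
Usable = total - 2 (network and broadcast)
Usable hosts: 131070


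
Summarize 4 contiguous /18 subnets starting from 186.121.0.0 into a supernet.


Original prefix: /18
Number of subnets: 4 = 2^2
New prefix = 18 - 2 = 16
Supernet: 186.121.0.0/16


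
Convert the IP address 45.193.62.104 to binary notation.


45 = 00101101
193 = 11000001
62 = 00111110
104 = 01101000
Binary: 00101101.11000001.00111110.01101000


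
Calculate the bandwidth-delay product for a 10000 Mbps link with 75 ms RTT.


BDP = bandwidth * RTT
= 10000 Mbps * 75 ms
= 10000 * 1e6 * 75 / 1000 bits
= 750000000 bits
= 93750000 bytes
= 91552.7344 KB
BDP = 750000000 bits (93750000 bytes)


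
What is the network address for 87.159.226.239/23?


IP:   01010111.10011111.11100010.11101111
Mask: 11111111.11111111.11111110.00000000
AND operation:
Net:  01010111.10011111.11100010.00000000
Network: 87.159.226.0/23


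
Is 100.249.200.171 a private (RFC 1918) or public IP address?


RFC 1918 private ranges:
  10.0.0.0/8 (10.0.0.0 - 10.255.255.255)
  172.16.0.0/12 (172.16.0.0 - 172.31.255.255)
  192.168.0.0/16 (192.168.0.0 - 192.168.255.255)
Public (not in any RFC 1918 range)


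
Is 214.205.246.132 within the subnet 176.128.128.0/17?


Subnet network: 176.128.128.0
Test IP AND mask: 214.205.128.0
No, 214.205.246.132 is not in 176.128.128.0/17


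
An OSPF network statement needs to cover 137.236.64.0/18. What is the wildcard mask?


Subnet mask: 255.255.192.0
Wildcard = 255.255.255.255 - subnet mask
255 - 255 = 0
255 - 255 = 0
255 - 192 = 63
255 - 0 = 255
Wildcard: 0.0.63.255


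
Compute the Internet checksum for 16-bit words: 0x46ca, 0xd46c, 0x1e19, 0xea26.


Sum all words (with carry folding):
+ 0x46ca = 0x46ca
+ 0xd46c = 0x1b37
+ 0x1e19 = 0x3950
+ 0xea26 = 0x2377
One's complement: ~0x2377
Checksum = 0xdc88


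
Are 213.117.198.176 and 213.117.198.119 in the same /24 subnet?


Mask: 255.255.255.0
213.117.198.176 AND mask = 213.117.198.0
213.117.198.119 AND mask = 213.117.198.0
Yes, same subnet (213.117.198.0)


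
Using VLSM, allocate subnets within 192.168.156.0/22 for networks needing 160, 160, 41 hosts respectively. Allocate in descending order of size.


160 hosts -> /24 (254 usable): 192.168.156.0/24
160 hosts -> /24 (254 usable): 192.168.157.0/24
41 hosts -> /26 (62 usable): 192.168.158.0/26
Allocation: 192.168.156.0/24 (160 hosts, 254 usable); 192.168.157.0/24 (160 hosts, 254 usable); 192.168.158.0/26 (41 hosts, 62 usable)


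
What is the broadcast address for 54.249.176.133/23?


Network: 54.249.176.0/23
Host bits = 9
Set all host bits to 1:
Broadcast: 54.249.177.255


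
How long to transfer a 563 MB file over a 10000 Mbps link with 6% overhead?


Effective throughput = 10000 * (1 - 6/100) = 9400 Mbps
File size in Mb = 563 * 8 = 4504 Mb
Time = 4504 / 9400
Time = 0.4791 seconds


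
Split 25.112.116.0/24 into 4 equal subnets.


New prefix = 24 + 2 = 26
Each subnet has 64 addresses
  25.112.116.0/26
  25.112.116.64/26
  25.112.116.128/26
  25.112.116.192/26
Subnets: 25.112.116.0/26, 25.112.116.64/26, 25.112.116.128/26, 25.112.116.192/26


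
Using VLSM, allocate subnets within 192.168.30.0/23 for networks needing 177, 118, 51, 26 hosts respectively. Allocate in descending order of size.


177 hosts -> /24 (254 usable): 192.168.30.0/24
118 hosts -> /25 (126 usable): 192.168.31.0/25
51 hosts -> /26 (62 usable): 192.168.31.128/26
26 hosts -> /27 (30 usable): 192.168.31.192/27
Allocation: 192.168.30.0/24 (177 hosts, 254 usable); 192.168.31.0/25 (118 hosts, 126 usable); 192.168.31.128/26 (51 hosts, 62 usable); 192.168.31.192/27 (26 hosts, 30 usable)


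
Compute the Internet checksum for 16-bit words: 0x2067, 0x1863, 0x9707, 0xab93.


Sum all words (with carry folding):
+ 0x2067 = 0x2067
+ 0x1863 = 0x38ca
+ 0x9707 = 0xcfd1
+ 0xab93 = 0x7b65
One's complement: ~0x7b65
Checksum = 0x849a


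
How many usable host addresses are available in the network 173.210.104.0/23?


Host bits = 32 - 23 = 9
Total addresses = 2^9 = 512
Usable = total - 2 (network and broadcast)
Usable hosts: 510


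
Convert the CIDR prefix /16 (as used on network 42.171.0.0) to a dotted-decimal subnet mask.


/16 means 16 network bits, 16 host bits
Binary: 11111111111111110000000000000000
Mask: 255.255.0.0


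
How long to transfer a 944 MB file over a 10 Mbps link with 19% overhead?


Effective throughput = 10 * (1 - 19/100) = 8.1 Mbps
File size in Mb = 944 * 8 = 7552 Mb
Time = 7552 / 8.1
Time = 932.3457 seconds


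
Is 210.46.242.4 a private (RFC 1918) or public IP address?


RFC 1918 private ranges:
  10.0.0.0/8 (10.0.0.0 - 10.255.255.255)
  172.16.0.0/12 (172.16.0.0 - 172.31.255.255)
  192.168.0.0/16 (192.168.0.0 - 192.168.255.255)
Public (not in any RFC 1918 range)


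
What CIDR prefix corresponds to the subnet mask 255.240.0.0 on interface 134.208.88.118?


Binary: 11111111.11110000.00000000.00000000
Count leading 1s
Prefix: /12


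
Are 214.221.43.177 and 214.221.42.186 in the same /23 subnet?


Mask: 255.255.254.0
214.221.43.177 AND mask = 214.221.42.0
214.221.42.186 AND mask = 214.221.42.0
Yes, same subnet (214.221.42.0)


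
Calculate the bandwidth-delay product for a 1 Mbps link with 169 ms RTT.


BDP = bandwidth * RTT
= 1 Mbps * 169 ms
= 1 * 1e6 * 169 / 1000 bits
= 169000 bits
= 21125 bytes
= 20.6299 KB
BDP = 169000 bits (21125 bytes)


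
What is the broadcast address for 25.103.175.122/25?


Network: 25.103.175.0/25
Host bits = 7
Set all host bits to 1:
Broadcast: 25.103.175.127


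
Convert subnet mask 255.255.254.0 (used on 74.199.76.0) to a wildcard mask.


Subnet mask: 255.255.254.0
Wildcard = 255.255.255.255 - subnet mask
255 - 255 = 0
255 - 255 = 0
255 - 254 = 1
255 - 0 = 255
Wildcard: 0.0.1.255


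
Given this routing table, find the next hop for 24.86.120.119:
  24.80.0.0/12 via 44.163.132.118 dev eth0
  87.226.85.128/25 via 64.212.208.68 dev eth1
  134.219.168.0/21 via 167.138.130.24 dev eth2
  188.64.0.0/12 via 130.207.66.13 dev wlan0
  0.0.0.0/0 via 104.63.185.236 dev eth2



Longest prefix match for 24.86.120.119:
  /12 24.80.0.0: MATCH
  /25 87.226.85.128: no
  /21 134.219.168.0: no
  /12 188.64.0.0: no
  /0 0.0.0.0: MATCH
Selected: next-hop 44.163.132.118 via eth0 (matched /12)


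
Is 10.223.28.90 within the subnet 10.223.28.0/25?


Subnet network: 10.223.28.0
Test IP AND mask: 10.223.28.0
Yes, 10.223.28.90 is in 10.223.28.0/25


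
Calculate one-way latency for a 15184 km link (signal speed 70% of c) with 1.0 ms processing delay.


Speed = 0.7 * 3e5 km/s = 210000 km/s
Propagation delay = 15184 / 210000 = 0.0723 s = 72.3048 ms
Processing delay = 1.0 ms
Total one-way latency = 73.3048 ms


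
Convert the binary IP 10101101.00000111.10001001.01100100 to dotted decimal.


10101101 = 173
00000111 = 7
10001001 = 137
01100100 = 100
IP: 173.7.137.100


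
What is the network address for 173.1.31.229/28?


IP:   10101101.00000001.00011111.11100101
Mask: 11111111.11111111.11111111.11110000
AND operation:
Net:  10101101.00000001.00011111.11100000
Network: 173.1.31.224/28


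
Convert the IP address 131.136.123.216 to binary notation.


131 = 10000011
136 = 10001000
123 = 01111011
216 = 11011000
Binary: 10000011.10001000.01111011.11011000


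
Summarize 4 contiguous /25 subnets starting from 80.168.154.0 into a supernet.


Original prefix: /25
Number of subnets: 4 = 2^2
New prefix = 25 - 2 = 23
Supernet: 80.168.154.0/23


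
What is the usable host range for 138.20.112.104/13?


Network: 138.16.0.0
Broadcast: 138.23.255.255
First usable = network + 1
Last usable = broadcast - 1
Range: 138.16.0.1 to 138.23.255.254


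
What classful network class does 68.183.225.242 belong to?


First octet: 68
Binary: 01000100
0xxxxxxx -> Class A (1-126)
Class A, default mask 255.0.0.0 (/8)


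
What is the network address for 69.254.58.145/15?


IP:   01000101.11111110.00111010.10010001
Mask: 11111111.11111110.00000000.00000000
AND operation:
Net:  01000101.11111110.00000000.00000000
Network: 69.254.0.0/15


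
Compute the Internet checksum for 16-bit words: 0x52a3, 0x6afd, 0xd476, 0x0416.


Sum all words (with carry folding):
+ 0x52a3 = 0x52a3
+ 0x6afd = 0xbda0
+ 0xd476 = 0x9217
+ 0x0416 = 0x962d
One's complement: ~0x962d
Checksum = 0x69d2


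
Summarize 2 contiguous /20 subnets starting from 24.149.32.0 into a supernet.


Original prefix: /20
Number of subnets: 2 = 2^1
New prefix = 20 - 1 = 19
Supernet: 24.149.32.0/19


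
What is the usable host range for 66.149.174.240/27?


Network: 66.149.174.224
Broadcast: 66.149.174.255
First usable = network + 1
Last usable = broadcast - 1
Range: 66.149.174.225 to 66.149.174.254


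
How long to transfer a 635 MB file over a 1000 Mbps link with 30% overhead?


Effective throughput = 1000 * (1 - 30/100) = 700 Mbps
File size in Mb = 635 * 8 = 5080 Mb
Time = 5080 / 700
Time = 7.2571 seconds


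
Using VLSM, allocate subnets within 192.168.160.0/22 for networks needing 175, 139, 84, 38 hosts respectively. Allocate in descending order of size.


175 hosts -> /24 (254 usable): 192.168.160.0/24
139 hosts -> /24 (254 usable): 192.168.161.0/24
84 hosts -> /25 (126 usable): 192.168.162.0/25
38 hosts -> /26 (62 usable): 192.168.162.128/26
Allocation: 192.168.160.0/24 (175 hosts, 254 usable); 192.168.161.0/24 (139 hosts, 254 usable); 192.168.162.0/25 (84 hosts, 126 usable); 192.168.162.128/26 (38 hosts, 62 usable)


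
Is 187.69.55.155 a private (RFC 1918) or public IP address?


RFC 1918 private ranges:
  10.0.0.0/8 (10.0.0.0 - 10.255.255.255)
  172.16.0.0/12 (172.16.0.0 - 172.31.255.255)
  192.168.0.0/16 (192.168.0.0 - 192.168.255.255)
Public (not in any RFC 1918 range)


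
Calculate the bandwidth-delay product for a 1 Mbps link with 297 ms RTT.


BDP = bandwidth * RTT
= 1 Mbps * 297 ms
= 1 * 1e6 * 297 / 1000 bits
= 297000 bits
= 37125 bytes
= 36.2549 KB
BDP = 297000 bits (37125 bytes)


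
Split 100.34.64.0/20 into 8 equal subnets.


New prefix = 20 + 3 = 23
Each subnet has 512 addresses
  100.34.64.0/23
  100.34.66.0/23
  100.34.68.0/23
  100.34.70.0/23
  100.34.72.0/23
  100.34.74.0/23
  100.34.76.0/23
  100.34.78.0/23
Subnets: 100.34.64.0/23, 100.34.66.0/23, 100.34.68.0/23, 100.34.70.0/23, 100.34.72.0/23, 100.34.74.0/23, 100.34.76.0/23, 100.34.78.0/23


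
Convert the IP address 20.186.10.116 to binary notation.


20 = 00010100
186 = 10111010
10 = 00001010
116 = 01110100
Binary: 00010100.10111010.00001010.01110100


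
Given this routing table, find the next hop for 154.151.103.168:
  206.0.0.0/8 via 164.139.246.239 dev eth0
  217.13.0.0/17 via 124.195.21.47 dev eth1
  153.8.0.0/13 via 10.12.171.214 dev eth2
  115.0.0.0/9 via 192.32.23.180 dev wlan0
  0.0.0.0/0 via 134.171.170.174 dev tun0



Longest prefix match for 154.151.103.168:
  /8 206.0.0.0: no
  /17 217.13.0.0: no
  /13 153.8.0.0: no
  /9 115.0.0.0: no
  /0 0.0.0.0: MATCH
Selected: next-hop 134.171.170.174 via tun0 (matched /0)


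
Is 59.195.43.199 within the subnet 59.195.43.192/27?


Subnet network: 59.195.43.192
Test IP AND mask: 59.195.43.192
Yes, 59.195.43.199 is in 59.195.43.192/27


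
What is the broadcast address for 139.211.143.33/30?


Network: 139.211.143.32/30
Host bits = 2
Set all host bits to 1:
Broadcast: 139.211.143.35


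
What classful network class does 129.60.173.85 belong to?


First octet: 129
Binary: 10000001
10xxxxxx -> Class B (128-191)
Class B, default mask 255.255.0.0 (/16)


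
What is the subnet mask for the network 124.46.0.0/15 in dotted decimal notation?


/15 means 15 network bits, 17 host bits
Binary: 11111111111111100000000000000000
Mask: 255.254.0.0


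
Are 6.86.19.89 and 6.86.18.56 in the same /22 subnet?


Mask: 255.255.252.0
6.86.19.89 AND mask = 6.86.16.0
6.86.18.56 AND mask = 6.86.16.0
Yes, same subnet (6.86.16.0)


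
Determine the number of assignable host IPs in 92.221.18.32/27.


Host bits = 32 - 27 = 5
Total addresses = 2^5 = 32
Usable = total - 2 (network and broadcast)
Usable hosts: 30


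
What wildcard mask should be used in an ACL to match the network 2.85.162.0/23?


Subnet mask: 255.255.254.0
Wildcard = 255.255.255.255 - subnet mask
255 - 255 = 0
255 - 255 = 0
255 - 254 = 1
255 - 0 = 255
Wildcard: 0.0.1.255


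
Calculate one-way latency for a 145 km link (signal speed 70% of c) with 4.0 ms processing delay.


Speed = 0.7 * 3e5 km/s = 210000 km/s
Propagation delay = 145 / 210000 = 0.0007 s = 0.6905 ms
Processing delay = 4.0 ms
Total one-way latency = 4.6905 ms


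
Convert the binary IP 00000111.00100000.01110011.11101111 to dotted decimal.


00000111 = 7
00100000 = 32
01110011 = 115
11101111 = 239
IP: 7.32.115.239


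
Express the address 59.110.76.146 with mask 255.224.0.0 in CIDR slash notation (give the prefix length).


Binary: 11111111.11100000.00000000.00000000
Count leading 1s
Prefix: /11


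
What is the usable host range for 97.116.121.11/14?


Network: 97.116.0.0
Broadcast: 97.119.255.255
First usable = network + 1
Last usable = broadcast - 1
Range: 97.116.0.1 to 97.119.255.254


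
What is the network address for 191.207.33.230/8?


IP:   10111111.11001111.00100001.11100110
Mask: 11111111.00000000.00000000.00000000
AND operation:
Net:  10111111.00000000.00000000.00000000
Network: 191.0.0.0/8


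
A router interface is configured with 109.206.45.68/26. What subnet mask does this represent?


/26 means 26 network bits, 6 host bits
Binary: 11111111111111111111111111000000
Mask: 255.255.255.192


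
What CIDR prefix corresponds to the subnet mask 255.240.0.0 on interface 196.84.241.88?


Binary: 11111111.11110000.00000000.00000000
Count leading 1s
Prefix: /12


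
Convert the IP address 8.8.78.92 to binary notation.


8 = 00001000
8 = 00001000
78 = 01001110
92 = 01011100
Binary: 00001000.00001000.01001110.01011100


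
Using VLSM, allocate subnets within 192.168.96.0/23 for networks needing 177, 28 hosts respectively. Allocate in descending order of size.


177 hosts -> /24 (254 usable): 192.168.96.0/24
28 hosts -> /27 (30 usable): 192.168.97.0/27
Allocation: 192.168.96.0/24 (177 hosts, 254 usable); 192.168.97.0/27 (28 hosts, 30 usable)


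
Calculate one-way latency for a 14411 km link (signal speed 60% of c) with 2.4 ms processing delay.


Speed = 0.6 * 3e5 km/s = 180000 km/s
Propagation delay = 14411 / 180000 = 0.0801 s = 80.0611 ms
Processing delay = 2.4 ms
Total one-way latency = 82.4611 ms


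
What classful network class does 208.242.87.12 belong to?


First octet: 208
Binary: 11010000
110xxxxx -> Class C (192-223)
Class C, default mask 255.255.255.0 (/24)


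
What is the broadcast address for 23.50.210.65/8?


Network: 23.0.0.0/8
Host bits = 24
Set all host bits to 1:
Broadcast: 23.255.255.255


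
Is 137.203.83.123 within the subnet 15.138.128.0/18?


Subnet network: 15.138.128.0
Test IP AND mask: 137.203.64.0
No, 137.203.83.123 is not in 15.138.128.0/18


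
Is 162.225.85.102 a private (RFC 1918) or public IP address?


RFC 1918 private ranges:
  10.0.0.0/8 (10.0.0.0 - 10.255.255.255)
  172.16.0.0/12 (172.16.0.0 - 172.31.255.255)
  192.168.0.0/16 (192.168.0.0 - 192.168.255.255)
Public (not in any RFC 1918 range)


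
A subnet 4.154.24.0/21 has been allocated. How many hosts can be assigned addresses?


Host bits = 32 - 21 = 11
Total addresses = 2^11 = 2048
Usable = total - 2 (network and broadcast)
Usable hosts: 2046


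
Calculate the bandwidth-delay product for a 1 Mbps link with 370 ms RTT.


BDP = bandwidth * RTT
= 1 Mbps * 370 ms
= 1 * 1e6 * 370 / 1000 bits
= 370000 bits
= 46250 bytes
= 45.166 KB
BDP = 370000 bits (46250 bytes)


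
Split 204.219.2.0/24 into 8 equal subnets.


New prefix = 24 + 3 = 27
Each subnet has 32 addresses
  204.219.2.0/27
  204.219.2.32/27
  204.219.2.64/27
  204.219.2.96/27
  204.219.2.128/27
  204.219.2.160/27
  204.219.2.192/27
  204.219.2.224/27
Subnets: 204.219.2.0/27, 204.219.2.32/27, 204.219.2.64/27, 204.219.2.96/27, 204.219.2.128/27, 204.219.2.160/27, 204.219.2.192/27, 204.219.2.224/27
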